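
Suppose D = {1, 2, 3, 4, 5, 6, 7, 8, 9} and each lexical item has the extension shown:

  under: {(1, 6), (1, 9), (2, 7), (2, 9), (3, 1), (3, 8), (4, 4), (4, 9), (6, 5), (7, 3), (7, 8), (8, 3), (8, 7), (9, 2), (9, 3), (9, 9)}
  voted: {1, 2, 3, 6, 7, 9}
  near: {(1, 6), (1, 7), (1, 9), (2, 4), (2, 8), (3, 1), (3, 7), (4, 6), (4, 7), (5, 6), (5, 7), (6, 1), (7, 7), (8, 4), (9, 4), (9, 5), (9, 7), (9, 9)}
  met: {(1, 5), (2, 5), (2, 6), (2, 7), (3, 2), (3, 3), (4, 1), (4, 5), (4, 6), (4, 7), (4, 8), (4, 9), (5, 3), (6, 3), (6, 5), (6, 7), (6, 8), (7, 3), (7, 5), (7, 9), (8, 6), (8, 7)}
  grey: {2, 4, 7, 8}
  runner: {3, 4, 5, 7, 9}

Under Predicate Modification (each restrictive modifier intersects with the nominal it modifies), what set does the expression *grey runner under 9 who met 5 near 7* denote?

⟦under 9⟧ = {x : ⟨x, 9⟩ ∈ ⟦under⟧} = {1, 2, 4, 9}
⟦who met 5⟧ = {x : ⟨x, 5⟩ ∈ ⟦met⟧} = {1, 2, 4, 6, 7}
⟦near 7⟧ = {x : ⟨x, 7⟩ ∈ ⟦near⟧} = {1, 3, 4, 5, 7, 9}
⟦runner⟧ = {3, 4, 5, 7, 9}
… ∩ ⟦under 9⟧ = {3, 4, 5, 7, 9} ∩ {1, 2, 4, 9} = {4, 9}
… ∩ ⟦who met 5⟧ = {4, 9} ∩ {1, 2, 4, 6, 7} = {4}
… ∩ ⟦near 7⟧ = {4} ∩ {1, 3, 4, 5, 7, 9} = {4}
… ∩ ⟦grey⟧ = {4} ∩ {2, 4, 7, 8} = {4}
So ⟦grey runner under 9 who met 5 near 7⟧ = {4}.

{4}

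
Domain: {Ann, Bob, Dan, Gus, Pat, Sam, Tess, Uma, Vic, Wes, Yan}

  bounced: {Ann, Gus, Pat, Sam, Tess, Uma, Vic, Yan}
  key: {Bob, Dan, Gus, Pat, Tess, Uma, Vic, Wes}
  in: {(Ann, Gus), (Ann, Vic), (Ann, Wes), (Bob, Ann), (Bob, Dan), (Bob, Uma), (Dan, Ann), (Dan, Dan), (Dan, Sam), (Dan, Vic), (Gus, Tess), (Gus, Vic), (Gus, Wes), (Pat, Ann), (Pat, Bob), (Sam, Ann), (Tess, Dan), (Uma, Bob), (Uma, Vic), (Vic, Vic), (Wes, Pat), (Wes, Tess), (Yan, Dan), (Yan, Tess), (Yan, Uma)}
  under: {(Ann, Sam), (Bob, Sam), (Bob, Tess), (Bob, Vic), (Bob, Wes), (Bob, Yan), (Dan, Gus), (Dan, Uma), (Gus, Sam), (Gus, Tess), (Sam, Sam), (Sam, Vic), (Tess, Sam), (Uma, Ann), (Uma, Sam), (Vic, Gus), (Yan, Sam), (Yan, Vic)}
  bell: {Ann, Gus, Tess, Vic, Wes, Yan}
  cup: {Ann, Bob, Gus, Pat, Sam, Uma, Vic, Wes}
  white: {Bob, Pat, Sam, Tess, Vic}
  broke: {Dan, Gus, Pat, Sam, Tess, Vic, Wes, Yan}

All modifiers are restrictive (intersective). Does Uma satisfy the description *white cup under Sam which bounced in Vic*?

⟦under Sam⟧ = {x : ⟨x, Sam⟩ ∈ ⟦under⟧} = {Ann, Bob, Gus, Sam, Tess, Uma, Yan}
⟦which bounced⟧ = ⟦bounced⟧ = {Ann, Gus, Pat, Sam, Tess, Uma, Vic, Yan}
⟦in Vic⟧ = {x : ⟨x, Vic⟩ ∈ ⟦in⟧} = {Ann, Dan, Gus, Uma, Vic}
⟦cup⟧ = {Ann, Bob, Gus, Pat, Sam, Uma, Vic, Wes}
… ∩ ⟦under Sam⟧ = {Ann, Bob, Gus, Pat, Sam, Uma, Vic, Wes} ∩ {Ann, Bob, Gus, Sam, Tess, Uma, Yan} = {Ann, Bob, Gus, Sam, Uma}
… ∩ ⟦which bounced⟧ = {Ann, Bob, Gus, Sam, Uma} ∩ {Ann, Gus, Pat, Sam, Tess, Uma, Vic, Yan} = {Ann, Gus, Sam, Uma}
… ∩ ⟦in Vic⟧ = {Ann, Gus, Sam, Uma} ∩ {Ann, Dan, Gus, Uma, Vic} = {Ann, Gus, Uma}
… ∩ ⟦white⟧ = {Ann, Gus, Uma} ∩ {Bob, Pat, Sam, Tess, Vic} = ∅
⟦white cup under Sam which bounced in Vic⟧ = ∅; Uma ∉ this set.

no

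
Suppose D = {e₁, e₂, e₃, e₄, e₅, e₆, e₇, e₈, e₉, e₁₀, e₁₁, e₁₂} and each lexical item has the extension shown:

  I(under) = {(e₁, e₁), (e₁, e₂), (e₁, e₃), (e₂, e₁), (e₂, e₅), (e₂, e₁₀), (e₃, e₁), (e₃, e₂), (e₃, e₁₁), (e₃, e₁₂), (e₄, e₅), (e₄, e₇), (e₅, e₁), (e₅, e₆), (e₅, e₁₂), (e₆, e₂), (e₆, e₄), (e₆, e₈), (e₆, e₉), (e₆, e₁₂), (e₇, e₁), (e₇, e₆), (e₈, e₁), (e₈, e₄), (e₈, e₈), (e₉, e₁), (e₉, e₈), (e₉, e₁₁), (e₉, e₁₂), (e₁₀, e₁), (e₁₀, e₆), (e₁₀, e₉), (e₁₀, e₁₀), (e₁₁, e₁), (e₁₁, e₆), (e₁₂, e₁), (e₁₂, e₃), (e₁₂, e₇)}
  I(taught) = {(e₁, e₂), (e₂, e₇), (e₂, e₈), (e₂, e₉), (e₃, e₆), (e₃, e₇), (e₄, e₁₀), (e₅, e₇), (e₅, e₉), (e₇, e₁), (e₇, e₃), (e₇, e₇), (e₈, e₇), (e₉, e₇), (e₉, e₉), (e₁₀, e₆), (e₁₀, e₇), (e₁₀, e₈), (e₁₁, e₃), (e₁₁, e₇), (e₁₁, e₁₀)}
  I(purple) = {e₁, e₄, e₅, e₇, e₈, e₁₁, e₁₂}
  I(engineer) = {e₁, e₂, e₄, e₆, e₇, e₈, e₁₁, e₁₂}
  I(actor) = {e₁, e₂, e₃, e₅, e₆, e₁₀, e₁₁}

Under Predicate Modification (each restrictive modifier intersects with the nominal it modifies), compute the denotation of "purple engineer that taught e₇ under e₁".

⟦that taught e₇⟧ = {x : ⟨x, e₇⟩ ∈ ⟦taught⟧} = {e₂, e₃, e₅, e₇, e₈, e₉, e₁₀, e₁₁}
⟦under e₁⟧ = {x : ⟨x, e₁⟩ ∈ ⟦under⟧} = {e₁, e₂, e₃, e₅, e₇, e₈, e₉, e₁₀, e₁₁, e₁₂}
⟦engineer⟧ = {e₁, e₂, e₄, e₆, e₇, e₈, e₁₁, e₁₂}
… ∩ ⟦that taught e₇⟧ = {e₁, e₂, e₄, e₆, e₇, e₈, e₁₁, e₁₂} ∩ {e₂, e₃, e₅, e₇, e₈, e₉, e₁₀, e₁₁} = {e₂, e₇, e₈, e₁₁}
… ∩ ⟦under e₁⟧ = {e₂, e₇, e₈, e₁₁} ∩ {e₁, e₂, e₃, e₅, e₇, e₈, e₉, e₁₀, e₁₁, e₁₂} = {e₂, e₇, e₈, e₁₁}
… ∩ ⟦purple⟧ = {e₂, e₇, e₈, e₁₁} ∩ {e₁, e₄, e₅, e₇, e₈, e₁₁, e₁₂} = {e₇, e₈, e₁₁}
So ⟦purple engineer that taught e₇ under e₁⟧ = {e₇, e₈, e₁₁}.

{e₇, e₈, e₁₁}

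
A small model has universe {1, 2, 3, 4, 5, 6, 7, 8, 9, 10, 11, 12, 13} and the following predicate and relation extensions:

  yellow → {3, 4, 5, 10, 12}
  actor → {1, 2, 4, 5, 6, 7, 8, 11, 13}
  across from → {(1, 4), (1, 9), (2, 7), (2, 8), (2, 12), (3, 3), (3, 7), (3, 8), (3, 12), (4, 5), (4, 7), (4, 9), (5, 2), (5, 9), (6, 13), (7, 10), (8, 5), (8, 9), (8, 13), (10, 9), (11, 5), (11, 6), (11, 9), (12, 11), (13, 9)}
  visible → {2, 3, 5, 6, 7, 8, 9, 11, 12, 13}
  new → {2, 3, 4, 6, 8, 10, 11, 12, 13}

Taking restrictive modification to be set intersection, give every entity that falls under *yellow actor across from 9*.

⟦across from 9⟧ = {x : ⟨x, 9⟩ ∈ ⟦across from⟧} = {1, 4, 5, 8, 10, 11, 13}
⟦actor⟧ = {1, 2, 4, 5, 6, 7, 8, 11, 13}
… ∩ ⟦across from 9⟧ = {1, 2, 4, 5, 6, 7, 8, 11, 13} ∩ {1, 4, 5, 8, 10, 11, 13} = {1, 4, 5, 8, 11, 13}
… ∩ ⟦yellow⟧ = {1, 4, 5, 8, 11, 13} ∩ {3, 4, 5, 10, 12} = {4, 5}
So ⟦yellow actor across from 9⟧ = {4, 5}.

{4, 5}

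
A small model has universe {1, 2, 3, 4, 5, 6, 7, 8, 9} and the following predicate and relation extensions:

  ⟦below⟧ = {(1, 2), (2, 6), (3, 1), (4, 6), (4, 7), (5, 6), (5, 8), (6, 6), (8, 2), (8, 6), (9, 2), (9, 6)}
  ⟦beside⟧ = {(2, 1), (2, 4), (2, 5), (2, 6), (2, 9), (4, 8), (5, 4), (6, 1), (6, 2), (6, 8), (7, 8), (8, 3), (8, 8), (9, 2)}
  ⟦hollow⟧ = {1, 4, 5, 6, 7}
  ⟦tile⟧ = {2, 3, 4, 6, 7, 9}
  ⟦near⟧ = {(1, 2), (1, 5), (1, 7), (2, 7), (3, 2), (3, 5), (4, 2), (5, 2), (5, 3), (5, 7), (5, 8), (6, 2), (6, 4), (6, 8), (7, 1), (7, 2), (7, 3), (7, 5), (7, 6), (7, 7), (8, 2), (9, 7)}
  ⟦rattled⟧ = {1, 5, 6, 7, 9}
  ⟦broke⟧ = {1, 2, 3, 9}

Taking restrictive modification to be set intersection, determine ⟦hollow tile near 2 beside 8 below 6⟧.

{4, 6}

⟦near 2⟧ = {x : ⟨x, 2⟩ ∈ ⟦near⟧} = {1, 3, 4, 5, 6, 7, 8}
⟦beside 8⟧ = {x : ⟨x, 8⟩ ∈ ⟦beside⟧} = {4, 6, 7, 8}
⟦below 6⟧ = {x : ⟨x, 6⟩ ∈ ⟦below⟧} = {2, 4, 5, 6, 8, 9}
⟦tile⟧ = {2, 3, 4, 6, 7, 9}
… ∩ ⟦near 2⟧ = {2, 3, 4, 6, 7, 9} ∩ {1, 3, 4, 5, 6, 7, 8} = {3, 4, 6, 7}
… ∩ ⟦beside 8⟧ = {3, 4, 6, 7} ∩ {4, 6, 7, 8} = {4, 6, 7}
… ∩ ⟦below 6⟧ = {4, 6, 7} ∩ {2, 4, 5, 6, 8, 9} = {4, 6}
… ∩ ⟦hollow⟧ = {4, 6} ∩ {1, 4, 5, 6, 7} = {4, 6}
So ⟦hollow tile near 2 beside 8 below 6⟧ = {4, 6}.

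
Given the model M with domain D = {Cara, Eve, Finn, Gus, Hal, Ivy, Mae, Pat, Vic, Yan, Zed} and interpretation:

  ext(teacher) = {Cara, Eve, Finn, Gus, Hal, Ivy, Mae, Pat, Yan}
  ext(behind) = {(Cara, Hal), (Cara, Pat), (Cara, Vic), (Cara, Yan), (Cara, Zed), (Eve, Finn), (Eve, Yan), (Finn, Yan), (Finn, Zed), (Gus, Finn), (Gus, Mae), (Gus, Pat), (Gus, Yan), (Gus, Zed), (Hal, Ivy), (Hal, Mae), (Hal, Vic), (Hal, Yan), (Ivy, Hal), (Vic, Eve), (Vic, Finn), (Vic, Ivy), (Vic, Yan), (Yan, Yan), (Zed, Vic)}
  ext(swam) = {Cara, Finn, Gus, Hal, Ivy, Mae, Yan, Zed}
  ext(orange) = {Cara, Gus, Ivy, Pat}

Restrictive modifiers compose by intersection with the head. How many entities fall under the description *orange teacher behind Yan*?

⟦behind Yan⟧ = {x : ⟨x, Yan⟩ ∈ ⟦behind⟧} = {Cara, Eve, Finn, Gus, Hal, Vic, Yan}
⟦teacher⟧ = {Cara, Eve, Finn, Gus, Hal, Ivy, Mae, Pat, Yan}
… ∩ ⟦behind Yan⟧ = {Cara, Eve, Finn, Gus, Hal, Ivy, Mae, Pat, Yan} ∩ {Cara, Eve, Finn, Gus, Hal, Vic, Yan} = {Cara, Eve, Finn, Gus, Hal, Yan}
… ∩ ⟦orange⟧ = {Cara, Eve, Finn, Gus, Hal, Yan} ∩ {Cara, Gus, Ivy, Pat} = {Cara, Gus}
⟦orange teacher behind Yan⟧ = {Cara, Gus}, so the cardinality is 2.

2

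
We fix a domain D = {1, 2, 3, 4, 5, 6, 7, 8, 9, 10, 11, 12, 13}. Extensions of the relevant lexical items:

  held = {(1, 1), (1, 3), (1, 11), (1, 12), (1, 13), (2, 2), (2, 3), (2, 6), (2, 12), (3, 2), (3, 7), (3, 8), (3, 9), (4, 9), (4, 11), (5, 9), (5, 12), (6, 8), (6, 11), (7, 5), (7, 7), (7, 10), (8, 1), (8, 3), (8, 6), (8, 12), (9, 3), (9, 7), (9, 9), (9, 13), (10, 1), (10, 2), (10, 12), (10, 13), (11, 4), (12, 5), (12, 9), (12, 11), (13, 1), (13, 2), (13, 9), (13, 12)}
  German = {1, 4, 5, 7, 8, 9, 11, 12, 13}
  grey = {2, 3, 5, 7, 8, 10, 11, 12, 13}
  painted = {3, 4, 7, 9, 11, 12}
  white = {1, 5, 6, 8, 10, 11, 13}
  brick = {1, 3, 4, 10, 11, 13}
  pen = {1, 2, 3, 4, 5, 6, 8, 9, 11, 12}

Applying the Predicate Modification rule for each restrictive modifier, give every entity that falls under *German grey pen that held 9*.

⟦that held 9⟧ = {x : ⟨x, 9⟩ ∈ ⟦held⟧} = {3, 4, 5, 9, 12, 13}
⟦pen⟧ = {1, 2, 3, 4, 5, 6, 8, 9, 11, 12}
… ∩ ⟦that held 9⟧ = {1, 2, 3, 4, 5, 6, 8, 9, 11, 12} ∩ {3, 4, 5, 9, 12, 13} = {3, 4, 5, 9, 12}
… ∩ ⟦German⟧ = {3, 4, 5, 9, 12} ∩ {1, 4, 5, 7, 8, 9, 11, 12, 13} = {4, 5, 9, 12}
… ∩ ⟦grey⟧ = {4, 5, 9, 12} ∩ {2, 3, 5, 7, 8, 10, 11, 12, 13} = {5, 12}
So ⟦German grey pen that held 9⟧ = {5, 12}.

{5, 12}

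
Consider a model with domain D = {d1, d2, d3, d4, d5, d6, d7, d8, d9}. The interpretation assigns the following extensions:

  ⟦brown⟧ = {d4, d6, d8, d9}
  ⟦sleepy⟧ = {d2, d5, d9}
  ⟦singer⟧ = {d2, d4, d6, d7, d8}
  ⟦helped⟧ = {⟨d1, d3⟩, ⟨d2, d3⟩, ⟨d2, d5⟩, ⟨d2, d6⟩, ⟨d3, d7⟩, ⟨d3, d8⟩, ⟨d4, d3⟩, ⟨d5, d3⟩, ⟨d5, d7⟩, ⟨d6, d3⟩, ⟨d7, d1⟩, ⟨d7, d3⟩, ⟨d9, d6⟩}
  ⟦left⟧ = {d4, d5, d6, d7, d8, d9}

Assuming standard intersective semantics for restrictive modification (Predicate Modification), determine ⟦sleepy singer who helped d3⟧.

{d2}

⟦who helped d3⟧ = {x : ⟨x, d3⟩ ∈ ⟦helped⟧} = {d1, d2, d4, d5, d6, d7}
⟦singer⟧ = {d2, d4, d6, d7, d8}
… ∩ ⟦who helped d3⟧ = {d2, d4, d6, d7, d8} ∩ {d1, d2, d4, d5, d6, d7} = {d2, d4, d6, d7}
… ∩ ⟦sleepy⟧ = {d2, d4, d6, d7} ∩ {d2, d5, d9} = {d2}
So ⟦sleepy singer who helped d3⟧ = {d2}.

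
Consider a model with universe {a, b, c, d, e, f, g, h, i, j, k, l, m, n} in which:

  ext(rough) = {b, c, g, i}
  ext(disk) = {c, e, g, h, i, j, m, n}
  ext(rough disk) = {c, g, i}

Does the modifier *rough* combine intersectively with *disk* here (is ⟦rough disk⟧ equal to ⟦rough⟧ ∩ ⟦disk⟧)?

⟦rough⟧ ∩ ⟦disk⟧ = {b, c, g, i} ∩ {c, e, g, h, i, j, m, n} = {c, g, i}
Observed ⟦rough disk⟧ = {c, g, i}.
These coincide, so the modifier is intersective here.

yes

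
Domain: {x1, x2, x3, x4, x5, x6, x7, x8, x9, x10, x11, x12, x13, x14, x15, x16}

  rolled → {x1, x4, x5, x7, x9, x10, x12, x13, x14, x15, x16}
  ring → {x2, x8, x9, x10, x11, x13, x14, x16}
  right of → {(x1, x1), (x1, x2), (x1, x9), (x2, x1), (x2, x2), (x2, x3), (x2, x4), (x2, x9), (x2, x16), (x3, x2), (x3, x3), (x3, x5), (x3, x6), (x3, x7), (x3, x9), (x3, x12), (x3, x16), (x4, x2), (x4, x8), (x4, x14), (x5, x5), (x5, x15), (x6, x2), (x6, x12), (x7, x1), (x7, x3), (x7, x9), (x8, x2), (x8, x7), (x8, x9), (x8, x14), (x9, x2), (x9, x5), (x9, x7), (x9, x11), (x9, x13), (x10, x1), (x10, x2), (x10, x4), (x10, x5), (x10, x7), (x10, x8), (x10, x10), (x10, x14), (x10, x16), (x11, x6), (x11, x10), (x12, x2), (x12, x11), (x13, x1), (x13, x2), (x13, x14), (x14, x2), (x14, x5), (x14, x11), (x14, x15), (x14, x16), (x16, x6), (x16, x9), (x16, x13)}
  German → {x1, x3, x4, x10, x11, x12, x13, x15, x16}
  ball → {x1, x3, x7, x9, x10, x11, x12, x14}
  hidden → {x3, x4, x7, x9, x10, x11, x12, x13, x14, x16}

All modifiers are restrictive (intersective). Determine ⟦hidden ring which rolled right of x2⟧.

⟦which rolled⟧ = ⟦rolled⟧ = {x1, x4, x5, x7, x9, x10, x12, x13, x14, x15, x16}
⟦right of x2⟧ = {x : ⟨x, x2⟩ ∈ ⟦right of⟧} = {x1, x2, x3, x4, x6, x8, x9, x10, x12, x13, x14}
⟦ring⟧ = {x2, x8, x9, x10, x11, x13, x14, x16}
… ∩ ⟦which rolled⟧ = {x2, x8, x9, x10, x11, x13, x14, x16} ∩ {x1, x4, x5, x7, x9, x10, x12, x13, x14, x15, x16} = {x9, x10, x13, x14, x16}
… ∩ ⟦right of x2⟧ = {x9, x10, x13, x14, x16} ∩ {x1, x2, x3, x4, x6, x8, x9, x10, x12, x13, x14} = {x9, x10, x13, x14}
… ∩ ⟦hidden⟧ = {x9, x10, x13, x14} ∩ {x3, x4, x7, x9, x10, x11, x12, x13, x14, x16} = {x9, x10, x13, x14}
So ⟦hidden ring which rolled right of x2⟧ = {x9, x10, x13, x14}.

{x9, x10, x13, x14}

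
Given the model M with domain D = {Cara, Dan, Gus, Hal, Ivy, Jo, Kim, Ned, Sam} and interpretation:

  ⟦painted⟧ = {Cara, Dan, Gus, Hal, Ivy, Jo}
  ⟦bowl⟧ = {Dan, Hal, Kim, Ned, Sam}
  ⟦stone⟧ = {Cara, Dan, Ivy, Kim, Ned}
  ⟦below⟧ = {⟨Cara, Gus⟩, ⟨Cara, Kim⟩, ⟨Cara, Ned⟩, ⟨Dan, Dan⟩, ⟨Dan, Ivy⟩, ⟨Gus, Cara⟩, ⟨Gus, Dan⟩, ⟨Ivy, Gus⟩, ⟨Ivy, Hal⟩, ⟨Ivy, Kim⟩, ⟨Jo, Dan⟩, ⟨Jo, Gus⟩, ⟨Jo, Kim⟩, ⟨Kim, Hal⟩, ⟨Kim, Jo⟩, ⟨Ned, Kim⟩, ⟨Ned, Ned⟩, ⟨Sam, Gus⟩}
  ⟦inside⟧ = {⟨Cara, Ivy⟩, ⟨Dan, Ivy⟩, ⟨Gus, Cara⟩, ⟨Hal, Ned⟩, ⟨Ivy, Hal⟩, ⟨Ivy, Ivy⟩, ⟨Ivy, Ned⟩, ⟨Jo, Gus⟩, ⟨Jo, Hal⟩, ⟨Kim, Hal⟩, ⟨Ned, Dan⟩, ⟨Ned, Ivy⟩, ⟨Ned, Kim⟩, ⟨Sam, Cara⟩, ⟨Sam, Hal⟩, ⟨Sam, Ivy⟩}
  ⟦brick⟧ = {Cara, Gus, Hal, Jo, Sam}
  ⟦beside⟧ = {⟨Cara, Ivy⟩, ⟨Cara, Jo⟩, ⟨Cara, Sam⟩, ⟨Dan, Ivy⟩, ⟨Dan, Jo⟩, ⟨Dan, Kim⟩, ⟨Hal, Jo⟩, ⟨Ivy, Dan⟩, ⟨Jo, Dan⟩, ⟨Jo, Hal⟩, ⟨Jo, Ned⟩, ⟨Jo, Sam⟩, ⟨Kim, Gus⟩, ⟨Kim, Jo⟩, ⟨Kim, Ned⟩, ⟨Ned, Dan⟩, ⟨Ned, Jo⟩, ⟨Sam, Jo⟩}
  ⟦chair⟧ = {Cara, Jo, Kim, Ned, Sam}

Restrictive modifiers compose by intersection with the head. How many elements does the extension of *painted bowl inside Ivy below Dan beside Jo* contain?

⟦inside Ivy⟧ = {x : ⟨x, Ivy⟩ ∈ ⟦inside⟧} = {Cara, Dan, Ivy, Ned, Sam}
⟦below Dan⟧ = {x : ⟨x, Dan⟩ ∈ ⟦below⟧} = {Dan, Gus, Jo}
⟦beside Jo⟧ = {x : ⟨x, Jo⟩ ∈ ⟦beside⟧} = {Cara, Dan, Hal, Kim, Ned, Sam}
⟦bowl⟧ = {Dan, Hal, Kim, Ned, Sam}
… ∩ ⟦inside Ivy⟧ = {Dan, Hal, Kim, Ned, Sam} ∩ {Cara, Dan, Ivy, Ned, Sam} = {Dan, Ned, Sam}
… ∩ ⟦below Dan⟧ = {Dan, Ned, Sam} ∩ {Dan, Gus, Jo} = {Dan}
… ∩ ⟦beside Jo⟧ = {Dan} ∩ {Cara, Dan, Hal, Kim, Ned, Sam} = {Dan}
… ∩ ⟦painted⟧ = {Dan} ∩ {Cara, Dan, Gus, Hal, Ivy, Jo} = {Dan}
⟦painted bowl inside Ivy below Dan beside Jo⟧ = {Dan}, so the cardinality is 1.

1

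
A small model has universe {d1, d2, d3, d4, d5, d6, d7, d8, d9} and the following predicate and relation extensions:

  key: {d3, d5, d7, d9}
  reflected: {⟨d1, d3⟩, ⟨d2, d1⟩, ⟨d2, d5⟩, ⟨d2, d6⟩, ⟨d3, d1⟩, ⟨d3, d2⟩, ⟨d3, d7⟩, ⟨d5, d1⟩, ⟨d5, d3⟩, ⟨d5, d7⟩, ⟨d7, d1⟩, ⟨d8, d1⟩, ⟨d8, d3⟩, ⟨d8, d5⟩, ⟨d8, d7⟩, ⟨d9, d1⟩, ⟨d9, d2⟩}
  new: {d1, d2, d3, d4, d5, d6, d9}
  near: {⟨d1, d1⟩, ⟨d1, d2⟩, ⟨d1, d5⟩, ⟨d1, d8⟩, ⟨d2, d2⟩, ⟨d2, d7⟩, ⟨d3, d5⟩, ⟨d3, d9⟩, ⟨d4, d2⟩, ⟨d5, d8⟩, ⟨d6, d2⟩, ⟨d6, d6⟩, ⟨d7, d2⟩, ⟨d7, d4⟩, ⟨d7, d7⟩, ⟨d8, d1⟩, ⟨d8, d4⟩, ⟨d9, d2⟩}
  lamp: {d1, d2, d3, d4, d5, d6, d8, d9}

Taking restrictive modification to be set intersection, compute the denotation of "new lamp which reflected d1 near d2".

⟦which reflected d1⟧ = {x : ⟨x, d1⟩ ∈ ⟦reflected⟧} = {d2, d3, d5, d7, d8, d9}
⟦near d2⟧ = {x : ⟨x, d2⟩ ∈ ⟦near⟧} = {d1, d2, d4, d6, d7, d9}
⟦lamp⟧ = {d1, d2, d3, d4, d5, d6, d8, d9}
… ∩ ⟦which reflected d1⟧ = {d1, d2, d3, d4, d5, d6, d8, d9} ∩ {d2, d3, d5, d7, d8, d9} = {d2, d3, d5, d8, d9}
… ∩ ⟦near d2⟧ = {d2, d3, d5, d8, d9} ∩ {d1, d2, d4, d6, d7, d9} = {d2, d9}
… ∩ ⟦new⟧ = {d2, d9} ∩ {d1, d2, d3, d4, d5, d6, d9} = {d2, d9}
So ⟦new lamp which reflected d1 near d2⟧ = {d2, d9}.

{d2, d9}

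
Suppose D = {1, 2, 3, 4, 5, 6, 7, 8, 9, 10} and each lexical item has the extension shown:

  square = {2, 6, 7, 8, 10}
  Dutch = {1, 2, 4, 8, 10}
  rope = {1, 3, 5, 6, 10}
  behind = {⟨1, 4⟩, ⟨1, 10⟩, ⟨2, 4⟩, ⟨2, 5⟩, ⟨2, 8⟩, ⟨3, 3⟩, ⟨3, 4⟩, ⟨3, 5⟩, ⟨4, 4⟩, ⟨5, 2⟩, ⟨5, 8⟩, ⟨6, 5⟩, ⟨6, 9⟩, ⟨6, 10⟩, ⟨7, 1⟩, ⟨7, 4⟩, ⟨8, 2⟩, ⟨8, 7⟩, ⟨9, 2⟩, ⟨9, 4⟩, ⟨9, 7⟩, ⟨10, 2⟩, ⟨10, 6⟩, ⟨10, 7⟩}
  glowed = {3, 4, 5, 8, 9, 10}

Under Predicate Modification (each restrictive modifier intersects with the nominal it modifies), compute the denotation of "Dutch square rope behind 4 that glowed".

⟦behind 4⟧ = {x : ⟨x, 4⟩ ∈ ⟦behind⟧} = {1, 2, 3, 4, 7, 9}
⟦that glowed⟧ = ⟦glowed⟧ = {3, 4, 5, 8, 9, 10}
⟦rope⟧ = {1, 3, 5, 6, 10}
… ∩ ⟦behind 4⟧ = {1, 3, 5, 6, 10} ∩ {1, 2, 3, 4, 7, 9} = {1, 3}
… ∩ ⟦that glowed⟧ = {1, 3} ∩ {3, 4, 5, 8, 9, 10} = {3}
… ∩ ⟦Dutch⟧ = {3} ∩ {1, 2, 4, 8, 10} = ∅
… ∩ ⟦square⟧ = ∅ ∩ {2, 6, 7, 8, 10} = ∅
So ⟦Dutch square rope behind 4 that glowed⟧ = ∅.

∅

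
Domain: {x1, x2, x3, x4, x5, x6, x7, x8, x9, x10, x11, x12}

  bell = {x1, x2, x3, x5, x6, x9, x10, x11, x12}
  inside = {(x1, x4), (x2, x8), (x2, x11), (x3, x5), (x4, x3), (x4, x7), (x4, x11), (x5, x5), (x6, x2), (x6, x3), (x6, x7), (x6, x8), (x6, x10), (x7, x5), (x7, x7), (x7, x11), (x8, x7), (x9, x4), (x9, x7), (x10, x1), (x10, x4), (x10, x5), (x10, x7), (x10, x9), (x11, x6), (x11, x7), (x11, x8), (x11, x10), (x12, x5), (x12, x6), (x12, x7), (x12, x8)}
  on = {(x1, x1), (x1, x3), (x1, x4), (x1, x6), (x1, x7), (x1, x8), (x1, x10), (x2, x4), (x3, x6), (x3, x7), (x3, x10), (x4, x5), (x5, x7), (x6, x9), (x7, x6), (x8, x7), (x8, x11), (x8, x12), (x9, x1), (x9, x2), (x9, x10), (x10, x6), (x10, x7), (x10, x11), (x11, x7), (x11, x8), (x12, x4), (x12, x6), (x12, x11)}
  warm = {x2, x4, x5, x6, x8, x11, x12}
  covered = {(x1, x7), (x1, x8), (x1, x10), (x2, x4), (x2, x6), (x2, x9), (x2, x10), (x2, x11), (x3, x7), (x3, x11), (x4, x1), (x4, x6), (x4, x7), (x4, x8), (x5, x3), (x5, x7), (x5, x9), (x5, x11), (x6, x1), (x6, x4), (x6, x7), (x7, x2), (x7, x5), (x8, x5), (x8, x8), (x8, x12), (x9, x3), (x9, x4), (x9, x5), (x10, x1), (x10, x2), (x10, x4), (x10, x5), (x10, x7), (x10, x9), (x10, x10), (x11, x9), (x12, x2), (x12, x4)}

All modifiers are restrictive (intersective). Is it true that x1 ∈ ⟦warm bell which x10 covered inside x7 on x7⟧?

⟦which x10 covered⟧ = {x : ⟨x10, x⟩ ∈ ⟦covered⟧} = {x1, x2, x4, x5, x7, x9, x10}
⟦inside x7⟧ = {x : ⟨x, x7⟩ ∈ ⟦inside⟧} = {x4, x6, x7, x8, x9, x10, x11, x12}
⟦on x7⟧ = {x : ⟨x, x7⟩ ∈ ⟦on⟧} = {x1, x3, x5, x8, x10, x11}
⟦bell⟧ = {x1, x2, x3, x5, x6, x9, x10, x11, x12}
… ∩ ⟦which x10 covered⟧ = {x1, x2, x3, x5, x6, x9, x10, x11, x12} ∩ {x1, x2, x4, x5, x7, x9, x10} = {x1, x2, x5, x9, x10}
… ∩ ⟦inside x7⟧ = {x1, x2, x5, x9, x10} ∩ {x4, x6, x7, x8, x9, x10, x11, x12} = {x9, x10}
… ∩ ⟦on x7⟧ = {x9, x10} ∩ {x1, x3, x5, x8, x10, x11} = {x10}
… ∩ ⟦warm⟧ = {x10} ∩ {x2, x4, x5, x6, x8, x11, x12} = ∅
⟦warm bell which x10 covered inside x7 on x7⟧ = ∅; x1 ∉ this set.

no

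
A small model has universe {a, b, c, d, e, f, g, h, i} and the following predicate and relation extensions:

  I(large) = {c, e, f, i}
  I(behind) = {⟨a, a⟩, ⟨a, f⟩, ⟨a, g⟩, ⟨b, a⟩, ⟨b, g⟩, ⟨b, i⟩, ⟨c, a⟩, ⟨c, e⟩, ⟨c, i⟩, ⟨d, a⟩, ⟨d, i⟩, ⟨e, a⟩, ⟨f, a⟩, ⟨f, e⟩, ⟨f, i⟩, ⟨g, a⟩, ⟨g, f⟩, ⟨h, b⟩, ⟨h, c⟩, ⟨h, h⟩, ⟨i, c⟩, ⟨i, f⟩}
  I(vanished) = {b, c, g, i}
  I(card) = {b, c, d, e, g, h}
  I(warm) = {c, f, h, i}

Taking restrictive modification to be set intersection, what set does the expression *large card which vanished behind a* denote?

⟦which vanished⟧ = ⟦vanished⟧ = {b, c, g, i}
⟦behind a⟧ = {x : ⟨x, a⟩ ∈ ⟦behind⟧} = {a, b, c, d, e, f, g}
⟦card⟧ = {b, c, d, e, g, h}
… ∩ ⟦which vanished⟧ = {b, c, d, e, g, h} ∩ {b, c, g, i} = {b, c, g}
… ∩ ⟦behind a⟧ = {b, c, g} ∩ {a, b, c, d, e, f, g} = {b, c, g}
… ∩ ⟦large⟧ = {b, c, g} ∩ {c, e, f, i} = {c}
So ⟦large card which vanished behind a⟧ = {c}.

{c}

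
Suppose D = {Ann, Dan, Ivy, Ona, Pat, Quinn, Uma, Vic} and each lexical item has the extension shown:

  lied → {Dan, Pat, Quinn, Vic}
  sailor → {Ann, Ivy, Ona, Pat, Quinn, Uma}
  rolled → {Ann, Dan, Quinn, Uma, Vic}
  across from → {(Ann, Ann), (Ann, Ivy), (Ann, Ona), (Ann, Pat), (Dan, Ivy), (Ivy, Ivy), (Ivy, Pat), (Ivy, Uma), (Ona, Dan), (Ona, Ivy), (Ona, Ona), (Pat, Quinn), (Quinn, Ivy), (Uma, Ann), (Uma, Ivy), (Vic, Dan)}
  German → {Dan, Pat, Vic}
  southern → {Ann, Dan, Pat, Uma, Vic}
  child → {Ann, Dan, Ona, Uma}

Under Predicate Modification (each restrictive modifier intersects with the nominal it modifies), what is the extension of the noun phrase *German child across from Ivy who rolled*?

{Dan}

⟦across from Ivy⟧ = {x : ⟨x, Ivy⟩ ∈ ⟦across from⟧} = {Ann, Dan, Ivy, Ona, Quinn, Uma}
⟦who rolled⟧ = ⟦rolled⟧ = {Ann, Dan, Quinn, Uma, Vic}
⟦child⟧ = {Ann, Dan, Ona, Uma}
… ∩ ⟦across from Ivy⟧ = {Ann, Dan, Ona, Uma} ∩ {Ann, Dan, Ivy, Ona, Quinn, Uma} = {Ann, Dan, Ona, Uma}
… ∩ ⟦who rolled⟧ = {Ann, Dan, Ona, Uma} ∩ {Ann, Dan, Quinn, Uma, Vic} = {Ann, Dan, Uma}
… ∩ ⟦German⟧ = {Ann, Dan, Uma} ∩ {Dan, Pat, Vic} = {Dan}
So ⟦German child across from Ivy who rolled⟧ = {Dan}.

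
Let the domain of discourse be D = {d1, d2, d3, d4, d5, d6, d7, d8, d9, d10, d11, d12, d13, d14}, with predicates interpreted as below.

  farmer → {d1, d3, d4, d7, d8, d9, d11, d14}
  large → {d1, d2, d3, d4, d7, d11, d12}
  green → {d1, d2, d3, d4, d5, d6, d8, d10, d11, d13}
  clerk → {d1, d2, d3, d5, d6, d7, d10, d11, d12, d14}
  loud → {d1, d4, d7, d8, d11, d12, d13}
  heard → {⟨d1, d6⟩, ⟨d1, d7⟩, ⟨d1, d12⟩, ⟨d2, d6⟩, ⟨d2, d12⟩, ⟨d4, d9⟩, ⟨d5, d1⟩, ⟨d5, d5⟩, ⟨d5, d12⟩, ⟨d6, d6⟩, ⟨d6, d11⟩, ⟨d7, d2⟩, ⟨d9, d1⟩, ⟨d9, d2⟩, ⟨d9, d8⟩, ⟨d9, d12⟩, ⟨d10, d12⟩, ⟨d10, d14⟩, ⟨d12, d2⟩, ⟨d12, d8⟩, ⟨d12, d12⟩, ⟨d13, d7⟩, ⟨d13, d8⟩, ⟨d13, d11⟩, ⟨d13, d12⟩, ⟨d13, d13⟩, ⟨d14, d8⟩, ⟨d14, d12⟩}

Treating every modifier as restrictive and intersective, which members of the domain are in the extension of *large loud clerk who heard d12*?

{d1, d12}

⟦who heard d12⟧ = {x : ⟨x, d12⟩ ∈ ⟦heard⟧} = {d1, d2, d5, d9, d10, d12, d13, d14}
⟦clerk⟧ = {d1, d2, d3, d5, d6, d7, d10, d11, d12, d14}
… ∩ ⟦who heard d12⟧ = {d1, d2, d3, d5, d6, d7, d10, d11, d12, d14} ∩ {d1, d2, d5, d9, d10, d12, d13, d14} = {d1, d2, d5, d10, d12, d14}
… ∩ ⟦large⟧ = {d1, d2, d5, d10, d12, d14} ∩ {d1, d2, d3, d4, d7, d11, d12} = {d1, d2, d12}
… ∩ ⟦loud⟧ = {d1, d2, d12} ∩ {d1, d4, d7, d8, d11, d12, d13} = {d1, d12}
So ⟦large loud clerk who heard d12⟧ = {d1, d12}.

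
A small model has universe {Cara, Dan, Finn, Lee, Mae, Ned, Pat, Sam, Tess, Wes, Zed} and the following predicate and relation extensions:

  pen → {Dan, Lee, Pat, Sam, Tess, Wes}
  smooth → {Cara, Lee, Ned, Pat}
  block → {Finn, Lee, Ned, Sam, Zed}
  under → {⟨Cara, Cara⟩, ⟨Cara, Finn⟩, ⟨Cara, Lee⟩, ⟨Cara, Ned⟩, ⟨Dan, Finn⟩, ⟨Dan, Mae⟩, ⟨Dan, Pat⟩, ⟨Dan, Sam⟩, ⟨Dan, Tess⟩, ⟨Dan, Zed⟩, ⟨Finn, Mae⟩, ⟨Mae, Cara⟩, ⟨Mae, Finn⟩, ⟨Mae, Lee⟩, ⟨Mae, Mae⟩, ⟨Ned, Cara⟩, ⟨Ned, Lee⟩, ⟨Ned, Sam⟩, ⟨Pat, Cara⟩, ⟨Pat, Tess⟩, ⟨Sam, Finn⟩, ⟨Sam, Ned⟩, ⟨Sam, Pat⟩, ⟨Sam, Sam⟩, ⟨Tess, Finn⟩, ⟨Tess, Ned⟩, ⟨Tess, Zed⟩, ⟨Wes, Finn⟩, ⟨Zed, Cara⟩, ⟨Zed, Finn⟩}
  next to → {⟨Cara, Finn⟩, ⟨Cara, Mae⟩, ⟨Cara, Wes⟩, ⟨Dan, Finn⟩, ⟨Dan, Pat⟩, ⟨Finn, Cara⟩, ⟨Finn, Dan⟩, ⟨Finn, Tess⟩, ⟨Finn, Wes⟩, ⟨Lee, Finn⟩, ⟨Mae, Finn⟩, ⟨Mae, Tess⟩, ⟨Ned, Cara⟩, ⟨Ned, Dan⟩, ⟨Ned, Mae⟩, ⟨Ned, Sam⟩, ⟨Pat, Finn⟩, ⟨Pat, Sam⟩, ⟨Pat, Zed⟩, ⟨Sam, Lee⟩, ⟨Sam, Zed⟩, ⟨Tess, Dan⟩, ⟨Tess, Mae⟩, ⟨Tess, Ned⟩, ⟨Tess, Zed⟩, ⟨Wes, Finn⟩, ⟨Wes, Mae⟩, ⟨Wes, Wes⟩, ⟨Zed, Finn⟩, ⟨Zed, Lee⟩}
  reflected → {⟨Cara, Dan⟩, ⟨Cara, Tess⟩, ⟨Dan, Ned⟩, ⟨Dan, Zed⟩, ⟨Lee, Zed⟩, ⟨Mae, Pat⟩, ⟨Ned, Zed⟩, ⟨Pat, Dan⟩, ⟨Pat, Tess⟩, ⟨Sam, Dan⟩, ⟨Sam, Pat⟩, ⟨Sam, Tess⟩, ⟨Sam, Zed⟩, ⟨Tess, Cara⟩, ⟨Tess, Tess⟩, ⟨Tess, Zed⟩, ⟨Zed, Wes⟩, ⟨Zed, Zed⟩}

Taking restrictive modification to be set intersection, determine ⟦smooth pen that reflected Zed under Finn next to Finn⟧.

⟦that reflected Zed⟧ = {x : ⟨x, Zed⟩ ∈ ⟦reflected⟧} = {Dan, Lee, Ned, Sam, Tess, Zed}
⟦under Finn⟧ = {x : ⟨x, Finn⟩ ∈ ⟦under⟧} = {Cara, Dan, Mae, Sam, Tess, Wes, Zed}
⟦next to Finn⟧ = {x : ⟨x, Finn⟩ ∈ ⟦next to⟧} = {Cara, Dan, Lee, Mae, Pat, Wes, Zed}
⟦pen⟧ = {Dan, Lee, Pat, Sam, Tess, Wes}
… ∩ ⟦that reflected Zed⟧ = {Dan, Lee, Pat, Sam, Tess, Wes} ∩ {Dan, Lee, Ned, Sam, Tess, Zed} = {Dan, Lee, Sam, Tess}
… ∩ ⟦under Finn⟧ = {Dan, Lee, Sam, Tess} ∩ {Cara, Dan, Mae, Sam, Tess, Wes, Zed} = {Dan, Sam, Tess}
… ∩ ⟦next to Finn⟧ = {Dan, Sam, Tess} ∩ {Cara, Dan, Lee, Mae, Pat, Wes, Zed} = {Dan}
… ∩ ⟦smooth⟧ = {Dan} ∩ {Cara, Lee, Ned, Pat} = ∅
So ⟦smooth pen that reflected Zed under Finn next to Finn⟧ = {}.

{}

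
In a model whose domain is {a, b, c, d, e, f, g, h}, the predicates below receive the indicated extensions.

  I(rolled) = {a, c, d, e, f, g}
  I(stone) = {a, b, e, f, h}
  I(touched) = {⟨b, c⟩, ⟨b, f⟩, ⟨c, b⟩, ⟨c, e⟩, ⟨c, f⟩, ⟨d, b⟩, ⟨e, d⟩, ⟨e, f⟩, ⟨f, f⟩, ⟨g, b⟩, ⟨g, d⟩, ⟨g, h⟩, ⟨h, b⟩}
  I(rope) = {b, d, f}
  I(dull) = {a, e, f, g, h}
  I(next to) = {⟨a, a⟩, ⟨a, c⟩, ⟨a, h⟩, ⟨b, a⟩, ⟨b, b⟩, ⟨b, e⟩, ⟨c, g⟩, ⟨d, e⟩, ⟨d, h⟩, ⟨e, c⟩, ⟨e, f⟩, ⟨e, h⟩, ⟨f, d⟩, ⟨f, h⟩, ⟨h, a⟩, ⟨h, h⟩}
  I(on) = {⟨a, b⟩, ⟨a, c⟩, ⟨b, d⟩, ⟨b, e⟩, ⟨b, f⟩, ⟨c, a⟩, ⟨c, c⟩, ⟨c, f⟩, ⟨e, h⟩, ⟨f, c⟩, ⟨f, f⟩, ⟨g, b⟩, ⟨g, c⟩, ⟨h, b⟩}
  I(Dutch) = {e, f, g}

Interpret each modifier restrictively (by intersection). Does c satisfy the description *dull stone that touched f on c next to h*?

no

⟦that touched f⟧ = {x : ⟨x, f⟩ ∈ ⟦touched⟧} = {b, c, e, f}
⟦on c⟧ = {x : ⟨x, c⟩ ∈ ⟦on⟧} = {a, c, f, g}
⟦next to h⟧ = {x : ⟨x, h⟩ ∈ ⟦next to⟧} = {a, d, e, f, h}
⟦stone⟧ = {a, b, e, f, h}
… ∩ ⟦that touched f⟧ = {a, b, e, f, h} ∩ {b, c, e, f} = {b, e, f}
… ∩ ⟦on c⟧ = {b, e, f} ∩ {a, c, f, g} = {f}
… ∩ ⟦next to h⟧ = {f} ∩ {a, d, e, f, h} = {f}
… ∩ ⟦dull⟧ = {f} ∩ {a, e, f, g, h} = {f}
⟦dull stone that touched f on c next to h⟧ = {f}; c ∉ this set.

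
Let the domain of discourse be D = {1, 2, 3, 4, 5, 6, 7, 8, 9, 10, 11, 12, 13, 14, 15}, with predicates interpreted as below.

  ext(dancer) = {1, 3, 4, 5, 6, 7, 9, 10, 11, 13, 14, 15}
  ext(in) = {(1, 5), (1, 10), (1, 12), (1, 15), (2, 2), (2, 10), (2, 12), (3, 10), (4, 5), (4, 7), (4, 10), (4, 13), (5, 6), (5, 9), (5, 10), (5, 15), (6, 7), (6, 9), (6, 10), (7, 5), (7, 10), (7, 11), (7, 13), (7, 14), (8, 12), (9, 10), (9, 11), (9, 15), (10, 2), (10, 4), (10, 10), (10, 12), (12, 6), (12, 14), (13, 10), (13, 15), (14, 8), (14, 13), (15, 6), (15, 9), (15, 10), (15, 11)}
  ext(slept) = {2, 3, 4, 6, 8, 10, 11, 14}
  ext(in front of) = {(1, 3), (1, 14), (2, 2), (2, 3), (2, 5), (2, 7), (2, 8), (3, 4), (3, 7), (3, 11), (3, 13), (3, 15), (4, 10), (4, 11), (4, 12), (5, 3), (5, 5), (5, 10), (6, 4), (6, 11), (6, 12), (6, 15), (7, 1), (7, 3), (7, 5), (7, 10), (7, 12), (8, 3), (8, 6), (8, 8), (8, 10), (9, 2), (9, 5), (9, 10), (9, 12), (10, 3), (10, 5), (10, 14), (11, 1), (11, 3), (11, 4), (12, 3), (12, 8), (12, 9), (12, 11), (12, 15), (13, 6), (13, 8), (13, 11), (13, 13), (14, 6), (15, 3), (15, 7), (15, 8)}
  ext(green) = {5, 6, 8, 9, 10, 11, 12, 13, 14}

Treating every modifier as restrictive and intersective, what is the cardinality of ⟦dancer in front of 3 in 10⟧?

5

⟦in front of 3⟧ = {x : ⟨x, 3⟩ ∈ ⟦in front of⟧} = {1, 2, 5, 7, 8, 10, 11, 12, 15}
⟦in 10⟧ = {x : ⟨x, 10⟩ ∈ ⟦in⟧} = {1, 2, 3, 4, 5, 6, 7, 9, 10, 13, 15}
⟦dancer⟧ = {1, 3, 4, 5, 6, 7, 9, 10, 11, 13, 14, 15}
… ∩ ⟦in front of 3⟧ = {1, 3, 4, 5, 6, 7, 9, 10, 11, 13, 14, 15} ∩ {1, 2, 5, 7, 8, 10, 11, 12, 15} = {1, 5, 7, 10, 11, 15}
… ∩ ⟦in 10⟧ = {1, 5, 7, 10, 11, 15} ∩ {1, 2, 3, 4, 5, 6, 7, 9, 10, 13, 15} = {1, 5, 7, 10, 15}
⟦dancer in front of 3 in 10⟧ = {1, 5, 7, 10, 15}, so the cardinality is 5.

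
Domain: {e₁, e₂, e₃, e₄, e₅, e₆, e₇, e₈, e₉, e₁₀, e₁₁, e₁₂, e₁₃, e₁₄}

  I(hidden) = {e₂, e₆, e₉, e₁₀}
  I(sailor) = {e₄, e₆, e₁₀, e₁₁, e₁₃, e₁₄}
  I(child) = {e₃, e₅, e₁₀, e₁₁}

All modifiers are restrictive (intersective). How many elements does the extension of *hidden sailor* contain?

⟦sailor⟧ = {e₄, e₆, e₁₀, e₁₁, e₁₃, e₁₄}
… ∩ ⟦hidden⟧ = {e₄, e₆, e₁₀, e₁₁, e₁₃, e₁₄} ∩ {e₂, e₆, e₉, e₁₀} = {e₆, e₁₀}
⟦hidden sailor⟧ = {e₆, e₁₀}, so the cardinality is 2.

2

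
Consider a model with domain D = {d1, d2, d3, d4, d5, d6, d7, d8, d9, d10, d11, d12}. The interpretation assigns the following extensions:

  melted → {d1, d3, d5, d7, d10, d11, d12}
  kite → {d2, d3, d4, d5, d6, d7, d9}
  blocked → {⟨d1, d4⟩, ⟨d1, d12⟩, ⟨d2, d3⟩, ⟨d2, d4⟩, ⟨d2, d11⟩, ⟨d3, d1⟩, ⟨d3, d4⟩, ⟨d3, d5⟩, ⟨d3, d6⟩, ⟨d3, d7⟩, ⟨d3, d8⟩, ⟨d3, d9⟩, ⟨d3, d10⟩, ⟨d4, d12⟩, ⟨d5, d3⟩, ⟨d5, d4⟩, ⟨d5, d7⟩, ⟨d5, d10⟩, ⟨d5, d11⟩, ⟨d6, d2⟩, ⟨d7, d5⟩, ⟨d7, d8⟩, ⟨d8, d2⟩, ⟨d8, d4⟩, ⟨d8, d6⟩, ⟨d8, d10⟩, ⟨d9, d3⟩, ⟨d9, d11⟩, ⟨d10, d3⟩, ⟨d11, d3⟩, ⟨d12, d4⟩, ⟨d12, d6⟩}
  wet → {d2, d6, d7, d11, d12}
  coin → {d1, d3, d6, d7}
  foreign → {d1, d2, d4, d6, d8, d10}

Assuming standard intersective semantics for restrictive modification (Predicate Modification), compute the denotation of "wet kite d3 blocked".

{d6, d7}

⟦d3 blocked⟧ = {x : ⟨d3, x⟩ ∈ ⟦blocked⟧} = {d1, d4, d5, d6, d7, d8, d9, d10}
⟦kite⟧ = {d2, d3, d4, d5, d6, d7, d9}
… ∩ ⟦d3 blocked⟧ = {d2, d3, d4, d5, d6, d7, d9} ∩ {d1, d4, d5, d6, d7, d8, d9, d10} = {d4, d5, d6, d7, d9}
… ∩ ⟦wet⟧ = {d4, d5, d6, d7, d9} ∩ {d2, d6, d7, d11, d12} = {d6, d7}
So ⟦wet kite d3 blocked⟧ = {d6, d7}.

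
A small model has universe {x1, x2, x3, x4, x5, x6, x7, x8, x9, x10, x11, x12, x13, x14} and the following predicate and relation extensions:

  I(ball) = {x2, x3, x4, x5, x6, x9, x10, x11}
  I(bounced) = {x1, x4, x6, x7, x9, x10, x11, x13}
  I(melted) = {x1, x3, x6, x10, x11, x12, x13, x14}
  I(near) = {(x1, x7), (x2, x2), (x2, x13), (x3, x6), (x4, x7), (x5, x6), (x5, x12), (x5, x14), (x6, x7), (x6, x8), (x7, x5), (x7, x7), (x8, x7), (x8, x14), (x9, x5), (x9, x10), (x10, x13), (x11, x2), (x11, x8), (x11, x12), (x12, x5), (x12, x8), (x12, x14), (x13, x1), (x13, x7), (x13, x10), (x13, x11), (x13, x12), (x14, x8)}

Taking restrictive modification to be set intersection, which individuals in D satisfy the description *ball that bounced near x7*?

{x4, x6}

⟦that bounced⟧ = ⟦bounced⟧ = {x1, x4, x6, x7, x9, x10, x11, x13}
⟦near x7⟧ = {x : ⟨x, x7⟩ ∈ ⟦near⟧} = {x1, x4, x6, x7, x8, x13}
⟦ball⟧ = {x2, x3, x4, x5, x6, x9, x10, x11}
… ∩ ⟦that bounced⟧ = {x2, x3, x4, x5, x6, x9, x10, x11} ∩ {x1, x4, x6, x7, x9, x10, x11, x13} = {x4, x6, x9, x10, x11}
… ∩ ⟦near x7⟧ = {x4, x6, x9, x10, x11} ∩ {x1, x4, x6, x7, x8, x13} = {x4, x6}
So ⟦ball that bounced near x7⟧ = {x4, x6}.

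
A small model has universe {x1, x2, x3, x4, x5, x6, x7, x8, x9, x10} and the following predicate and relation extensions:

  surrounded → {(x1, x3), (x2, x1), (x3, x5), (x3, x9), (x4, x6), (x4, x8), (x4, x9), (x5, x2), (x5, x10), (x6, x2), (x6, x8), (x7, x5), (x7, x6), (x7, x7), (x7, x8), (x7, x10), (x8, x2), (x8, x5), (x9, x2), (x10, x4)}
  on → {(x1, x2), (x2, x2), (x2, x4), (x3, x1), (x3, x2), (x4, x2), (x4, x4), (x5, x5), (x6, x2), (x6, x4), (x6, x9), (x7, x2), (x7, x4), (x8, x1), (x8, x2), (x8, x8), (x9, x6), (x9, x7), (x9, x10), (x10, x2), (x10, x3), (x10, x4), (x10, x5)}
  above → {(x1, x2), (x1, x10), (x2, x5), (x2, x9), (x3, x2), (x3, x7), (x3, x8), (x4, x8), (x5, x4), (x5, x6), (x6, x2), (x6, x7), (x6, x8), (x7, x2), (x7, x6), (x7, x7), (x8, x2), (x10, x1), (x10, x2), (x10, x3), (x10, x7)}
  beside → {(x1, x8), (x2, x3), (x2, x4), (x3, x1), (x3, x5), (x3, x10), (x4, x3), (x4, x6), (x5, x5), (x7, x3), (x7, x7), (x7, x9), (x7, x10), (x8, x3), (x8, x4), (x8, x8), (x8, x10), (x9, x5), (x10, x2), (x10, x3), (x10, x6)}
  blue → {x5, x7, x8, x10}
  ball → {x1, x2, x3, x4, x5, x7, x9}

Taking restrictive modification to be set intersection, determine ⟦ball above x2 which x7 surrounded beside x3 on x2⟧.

{x7}

⟦above x2⟧ = {x : ⟨x, x2⟩ ∈ ⟦above⟧} = {x1, x3, x6, x7, x8, x10}
⟦which x7 surrounded⟧ = {x : ⟨x7, x⟩ ∈ ⟦surrounded⟧} = {x5, x6, x7, x8, x10}
⟦beside x3⟧ = {x : ⟨x, x3⟩ ∈ ⟦beside⟧} = {x2, x4, x7, x8, x10}
⟦on x2⟧ = {x : ⟨x, x2⟩ ∈ ⟦on⟧} = {x1, x2, x3, x4, x6, x7, x8, x10}
⟦ball⟧ = {x1, x2, x3, x4, x5, x7, x9}
… ∩ ⟦above x2⟧ = {x1, x2, x3, x4, x5, x7, x9} ∩ {x1, x3, x6, x7, x8, x10} = {x1, x3, x7}
… ∩ ⟦which x7 surrounded⟧ = {x1, x3, x7} ∩ {x5, x6, x7, x8, x10} = {x7}
… ∩ ⟦beside x3⟧ = {x7} ∩ {x2, x4, x7, x8, x10} = {x7}
… ∩ ⟦on x2⟧ = {x7} ∩ {x1, x2, x3, x4, x6, x7, x8, x10} = {x7}
So ⟦ball above x2 which x7 surrounded beside x3 on x2⟧ = {x7}.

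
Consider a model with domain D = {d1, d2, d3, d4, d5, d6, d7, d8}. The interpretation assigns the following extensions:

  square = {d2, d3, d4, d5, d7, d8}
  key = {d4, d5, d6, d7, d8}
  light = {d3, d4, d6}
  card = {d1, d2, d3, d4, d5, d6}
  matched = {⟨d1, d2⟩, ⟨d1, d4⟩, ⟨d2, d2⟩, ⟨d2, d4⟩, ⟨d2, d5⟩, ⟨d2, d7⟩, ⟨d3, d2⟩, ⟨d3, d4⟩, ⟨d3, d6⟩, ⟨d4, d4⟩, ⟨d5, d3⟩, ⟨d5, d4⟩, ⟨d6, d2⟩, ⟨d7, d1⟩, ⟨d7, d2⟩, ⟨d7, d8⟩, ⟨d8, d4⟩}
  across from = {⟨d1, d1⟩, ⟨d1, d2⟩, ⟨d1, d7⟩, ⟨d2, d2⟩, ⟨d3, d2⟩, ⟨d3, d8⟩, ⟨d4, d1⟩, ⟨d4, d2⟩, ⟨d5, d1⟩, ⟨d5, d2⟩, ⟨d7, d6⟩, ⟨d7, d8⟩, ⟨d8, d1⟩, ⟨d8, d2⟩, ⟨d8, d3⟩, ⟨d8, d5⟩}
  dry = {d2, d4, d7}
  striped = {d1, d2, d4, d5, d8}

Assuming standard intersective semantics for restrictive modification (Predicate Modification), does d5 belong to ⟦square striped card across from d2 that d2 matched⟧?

⟦across from d2⟧ = {x : ⟨x, d2⟩ ∈ ⟦across from⟧} = {d1, d2, d3, d4, d5, d8}
⟦that d2 matched⟧ = {x : ⟨d2, x⟩ ∈ ⟦matched⟧} = {d2, d4, d5, d7}
⟦card⟧ = {d1, d2, d3, d4, d5, d6}
… ∩ ⟦across from d2⟧ = {d1, d2, d3, d4, d5, d6} ∩ {d1, d2, d3, d4, d5, d8} = {d1, d2, d3, d4, d5}
… ∩ ⟦that d2 matched⟧ = {d1, d2, d3, d4, d5} ∩ {d2, d4, d5, d7} = {d2, d4, d5}
… ∩ ⟦square⟧ = {d2, d4, d5} ∩ {d2, d3, d4, d5, d7, d8} = {d2, d4, d5}
… ∩ ⟦striped⟧ = {d2, d4, d5} ∩ {d1, d2, d4, d5, d8} = {d2, d4, d5}
⟦square striped card across from d2 that d2 matched⟧ = {d2, d4, d5}; d5 ∈ this set.

yes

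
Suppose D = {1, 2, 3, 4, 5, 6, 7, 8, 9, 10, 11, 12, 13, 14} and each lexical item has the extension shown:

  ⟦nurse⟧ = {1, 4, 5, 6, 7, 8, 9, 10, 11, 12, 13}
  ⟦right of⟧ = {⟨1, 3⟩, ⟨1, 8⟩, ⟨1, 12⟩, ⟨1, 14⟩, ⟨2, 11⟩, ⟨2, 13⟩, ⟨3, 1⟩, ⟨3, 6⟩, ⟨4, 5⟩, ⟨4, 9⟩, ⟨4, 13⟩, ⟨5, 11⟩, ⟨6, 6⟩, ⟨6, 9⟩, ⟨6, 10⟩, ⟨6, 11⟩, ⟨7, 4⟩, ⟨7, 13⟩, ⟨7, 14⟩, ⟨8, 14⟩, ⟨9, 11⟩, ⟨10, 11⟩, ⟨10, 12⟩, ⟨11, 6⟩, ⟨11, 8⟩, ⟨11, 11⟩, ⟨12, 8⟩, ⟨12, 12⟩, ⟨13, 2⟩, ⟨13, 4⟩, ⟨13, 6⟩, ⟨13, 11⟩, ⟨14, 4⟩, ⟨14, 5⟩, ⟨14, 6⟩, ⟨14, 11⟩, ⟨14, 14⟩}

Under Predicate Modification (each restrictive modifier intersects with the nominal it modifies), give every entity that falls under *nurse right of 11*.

⟦right of 11⟧ = {x : ⟨x, 11⟩ ∈ ⟦right of⟧} = {2, 5, 6, 9, 10, 11, 13, 14}
⟦nurse⟧ = {1, 4, 5, 6, 7, 8, 9, 10, 11, 12, 13}
… ∩ ⟦right of 11⟧ = {1, 4, 5, 6, 7, 8, 9, 10, 11, 12, 13} ∩ {2, 5, 6, 9, 10, 11, 13, 14} = {5, 6, 9, 10, 11, 13}
So ⟦nurse right of 11⟧ = {5, 6, 9, 10, 11, 13}.

{5, 6, 9, 10, 11, 13}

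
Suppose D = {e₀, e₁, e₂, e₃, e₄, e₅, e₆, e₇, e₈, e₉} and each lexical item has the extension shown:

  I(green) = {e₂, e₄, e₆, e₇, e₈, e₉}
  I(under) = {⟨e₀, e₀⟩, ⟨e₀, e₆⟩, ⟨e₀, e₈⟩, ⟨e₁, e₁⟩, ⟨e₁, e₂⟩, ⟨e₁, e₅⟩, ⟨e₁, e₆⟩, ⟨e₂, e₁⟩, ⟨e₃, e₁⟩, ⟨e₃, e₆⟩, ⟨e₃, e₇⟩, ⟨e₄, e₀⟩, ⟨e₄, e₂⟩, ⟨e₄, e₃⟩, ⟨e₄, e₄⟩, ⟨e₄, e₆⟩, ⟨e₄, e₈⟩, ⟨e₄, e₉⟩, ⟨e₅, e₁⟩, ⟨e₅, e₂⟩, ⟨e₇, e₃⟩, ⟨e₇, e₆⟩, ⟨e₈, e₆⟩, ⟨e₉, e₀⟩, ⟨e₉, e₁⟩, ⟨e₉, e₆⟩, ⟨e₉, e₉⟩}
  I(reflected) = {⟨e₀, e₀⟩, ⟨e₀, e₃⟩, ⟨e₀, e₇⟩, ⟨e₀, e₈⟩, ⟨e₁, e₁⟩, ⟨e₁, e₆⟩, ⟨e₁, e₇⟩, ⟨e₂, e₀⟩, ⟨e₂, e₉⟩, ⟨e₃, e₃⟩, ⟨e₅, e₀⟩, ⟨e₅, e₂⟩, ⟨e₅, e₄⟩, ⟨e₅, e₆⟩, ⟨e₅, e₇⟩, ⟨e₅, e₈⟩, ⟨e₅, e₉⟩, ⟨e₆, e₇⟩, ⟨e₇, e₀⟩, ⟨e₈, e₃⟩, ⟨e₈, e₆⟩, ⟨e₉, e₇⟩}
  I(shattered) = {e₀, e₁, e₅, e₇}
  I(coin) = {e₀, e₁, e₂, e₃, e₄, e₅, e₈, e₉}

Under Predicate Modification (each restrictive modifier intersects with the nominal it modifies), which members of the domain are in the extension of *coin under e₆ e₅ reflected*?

⟦under e₆⟧ = {x : ⟨x, e₆⟩ ∈ ⟦under⟧} = {e₀, e₁, e₃, e₄, e₇, e₈, e₉}
⟦e₅ reflected⟧ = {x : ⟨e₅, x⟩ ∈ ⟦reflected⟧} = {e₀, e₂, e₄, e₆, e₇, e₈, e₉}
⟦coin⟧ = {e₀, e₁, e₂, e₃, e₄, e₅, e₈, e₉}
… ∩ ⟦under e₆⟧ = {e₀, e₁, e₂, e₃, e₄, e₅, e₈, e₉} ∩ {e₀, e₁, e₃, e₄, e₇, e₈, e₉} = {e₀, e₁, e₃, e₄, e₈, e₉}
… ∩ ⟦e₅ reflected⟧ = {e₀, e₁, e₃, e₄, e₈, e₉} ∩ {e₀, e₂, e₄, e₆, e₇, e₈, e₉} = {e₀, e₄, e₈, e₉}
So ⟦coin under e₆ e₅ reflected⟧ = {e₀, e₄, e₈, e₉}.

{e₀, e₄, e₈, e₉}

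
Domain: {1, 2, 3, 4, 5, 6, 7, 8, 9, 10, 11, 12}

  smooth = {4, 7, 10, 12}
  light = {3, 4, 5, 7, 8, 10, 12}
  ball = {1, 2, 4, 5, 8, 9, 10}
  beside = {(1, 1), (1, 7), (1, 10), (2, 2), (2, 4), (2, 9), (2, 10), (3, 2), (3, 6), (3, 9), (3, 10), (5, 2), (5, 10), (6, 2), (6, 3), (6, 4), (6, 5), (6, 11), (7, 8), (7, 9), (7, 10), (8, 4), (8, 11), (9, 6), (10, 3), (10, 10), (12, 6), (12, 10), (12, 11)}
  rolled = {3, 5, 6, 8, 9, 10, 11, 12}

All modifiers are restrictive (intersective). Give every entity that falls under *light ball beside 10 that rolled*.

{5, 10}

⟦beside 10⟧ = {x : ⟨x, 10⟩ ∈ ⟦beside⟧} = {1, 2, 3, 5, 7, 10, 12}
⟦that rolled⟧ = ⟦rolled⟧ = {3, 5, 6, 8, 9, 10, 11, 12}
⟦ball⟧ = {1, 2, 4, 5, 8, 9, 10}
… ∩ ⟦beside 10⟧ = {1, 2, 4, 5, 8, 9, 10} ∩ {1, 2, 3, 5, 7, 10, 12} = {1, 2, 5, 10}
… ∩ ⟦that rolled⟧ = {1, 2, 5, 10} ∩ {3, 5, 6, 8, 9, 10, 11, 12} = {5, 10}
… ∩ ⟦light⟧ = {5, 10} ∩ {3, 4, 5, 7, 8, 10, 12} = {5, 10}
So ⟦light ball beside 10 that rolled⟧ = {5, 10}.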